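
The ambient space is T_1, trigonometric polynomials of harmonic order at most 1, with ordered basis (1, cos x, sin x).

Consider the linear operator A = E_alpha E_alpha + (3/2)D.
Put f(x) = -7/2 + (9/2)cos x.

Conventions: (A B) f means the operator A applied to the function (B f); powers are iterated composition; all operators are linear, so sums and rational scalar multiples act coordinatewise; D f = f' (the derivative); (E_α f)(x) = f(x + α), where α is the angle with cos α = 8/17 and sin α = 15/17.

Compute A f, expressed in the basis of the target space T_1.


E_alpha f = -7/2 + (36/17)cos x - (135/34)sin x
E_alpha E_alpha f = -7/2 - (1449/578)cos x - (1080/289)sin x
D f = -(9/2)sin x
((3/2)D) f = -(27/4)sin x
(E_alpha E_alpha + (3/2)D) f = -7/2 - (1449/578)cos x - (12123/1156)sin x

g(x) = -7/2 - (1449/578)cos x - (12123/1156)sin x


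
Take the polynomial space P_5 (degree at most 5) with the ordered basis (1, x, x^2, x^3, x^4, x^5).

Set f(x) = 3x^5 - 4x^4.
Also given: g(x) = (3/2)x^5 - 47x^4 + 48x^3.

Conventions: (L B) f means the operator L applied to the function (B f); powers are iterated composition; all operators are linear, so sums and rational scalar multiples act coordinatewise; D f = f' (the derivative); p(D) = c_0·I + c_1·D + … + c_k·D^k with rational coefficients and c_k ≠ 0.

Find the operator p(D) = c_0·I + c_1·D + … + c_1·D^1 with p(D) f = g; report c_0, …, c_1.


D^0 f = 3x^5 - 4x^4
D^1 f = 15x^4 - 16x^3
matching coefficients of g against c_0 f + c_1 Df + … from the top degree down determines the c_i
solution: c_0 = 1/2, c_1 = -3

p(D) = (1/2)·I − 3·D, i.e. c_0 = 1/2, c_1 = -3


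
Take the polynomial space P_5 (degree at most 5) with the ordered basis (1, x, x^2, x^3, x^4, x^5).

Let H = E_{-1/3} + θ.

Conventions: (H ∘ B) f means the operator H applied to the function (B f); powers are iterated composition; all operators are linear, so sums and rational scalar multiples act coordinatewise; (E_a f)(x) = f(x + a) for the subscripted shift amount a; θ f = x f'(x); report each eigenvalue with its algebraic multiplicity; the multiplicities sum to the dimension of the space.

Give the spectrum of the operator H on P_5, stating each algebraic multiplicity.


image of 1: 1
image of x: 2x - 1/3
image of x^2: 3x^2 - (2/3)x + 1/9
image of x^3: 4x^3 - x^2 + (1/3)x - 1/27
image of x^4: 5x^4 - (4/3)x^3 + (2/3)x^2 - (4/27)x + 1/81
image of x^5: 6x^5 - (5/3)x^4 + (10/9)x^3 - (10/27)x^2 + (5/81)x - 1/243
the matrix is upper triangular; its diagonal is (1, 2, 3, 4, 5, 6)
for a triangular matrix the eigenvalues are the diagonal entries, with algebraic multiplicity their repetition count

λ = 1 (multiplicity 1), λ = 2 (multiplicity 1), λ = 3 (multiplicity 1), λ = 4 (multiplicity 1), λ = 5 (multiplicity 1), λ = 6 (multiplicity 1)


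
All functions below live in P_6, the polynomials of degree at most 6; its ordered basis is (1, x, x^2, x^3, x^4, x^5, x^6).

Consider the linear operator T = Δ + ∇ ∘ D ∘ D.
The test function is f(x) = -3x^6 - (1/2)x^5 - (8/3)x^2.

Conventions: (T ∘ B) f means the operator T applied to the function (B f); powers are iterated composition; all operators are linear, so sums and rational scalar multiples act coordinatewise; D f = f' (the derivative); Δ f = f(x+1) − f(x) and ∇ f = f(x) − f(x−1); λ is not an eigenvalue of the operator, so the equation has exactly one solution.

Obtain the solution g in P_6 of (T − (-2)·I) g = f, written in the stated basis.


write g with unknown coordinates in the stated basis and equate coefficients in (T − (-2)·I) g = f
solving from the highest basis element down gives g = -(3/2)x^6 + (17/4)x^5 + (5/8)x^4 + (165/2)x^3 - (9587/24)x^2 + (1435/3)x - 3129/8
check: T g = -9x^5 - (5/4)x^4 - 165x^3 + (3185/4)x^2 - (2870/3)x + 3129/4
so T g − (-2)·g = -3x^6 - (1/2)x^5 - (8/3)x^2 = f ✓

the result is g(x) = -(3/2)x^6 + (17/4)x^5 + (5/8)x^4 + (165/2)x^3 - (9587/24)x^2 + (1435/3)x - 3129/8


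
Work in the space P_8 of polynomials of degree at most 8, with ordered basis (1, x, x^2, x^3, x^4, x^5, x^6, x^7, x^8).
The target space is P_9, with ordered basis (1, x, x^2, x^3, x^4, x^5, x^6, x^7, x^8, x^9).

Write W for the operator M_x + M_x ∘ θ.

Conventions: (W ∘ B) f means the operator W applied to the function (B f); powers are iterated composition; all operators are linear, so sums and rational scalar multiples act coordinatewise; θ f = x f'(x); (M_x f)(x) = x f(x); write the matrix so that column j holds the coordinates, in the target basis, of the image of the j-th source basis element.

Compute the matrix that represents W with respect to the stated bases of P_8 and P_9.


the matrix is [[0, 0, 0, 0, 0, 0, 0, 0, 0]; [1, 0, 0, 0, 0, 0, 0, 0, 0]; [0, 2, 0, 0, 0, 0, 0, 0, 0]; [0, 0, 3, 0, 0, 0, 0, 0, 0]; [0, 0, 0, 4, 0, 0, 0, 0, 0]; [0, 0, 0, 0, 5, 0, 0, 0, 0]; [0, 0, 0, 0, 0, 6, 0, 0, 0]; [0, 0, 0, 0, 0, 0, 7, 0, 0]; [0, 0, 0, 0, 0, 0, 0, 8, 0]; [0, 0, 0, 0, 0, 0, 0, 0, 9]] (rows listed top to bottom)

image of 1: x
image of x: 2x^2
image of x^2: 3x^3
image of x^3: 4x^4
image of x^4: 5x^5
image of x^5: 6x^6
image of x^6: 7x^7
image of x^7: 8x^8
image of x^8: 9x^9
each image's coordinates form column j of the matrix


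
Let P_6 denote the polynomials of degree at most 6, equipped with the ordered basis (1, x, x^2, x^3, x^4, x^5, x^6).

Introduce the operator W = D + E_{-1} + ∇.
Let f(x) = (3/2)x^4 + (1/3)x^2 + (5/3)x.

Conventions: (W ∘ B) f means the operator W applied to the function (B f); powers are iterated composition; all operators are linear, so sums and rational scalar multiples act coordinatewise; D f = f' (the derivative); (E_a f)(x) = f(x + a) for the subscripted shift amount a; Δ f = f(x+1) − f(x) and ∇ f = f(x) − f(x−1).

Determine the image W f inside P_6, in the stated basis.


the image equals g(x) = (3/2)x^4 + 6x^3 + (1/3)x^2 + (7/3)x + 5/3

D f = 6x^3 + (2/3)x + 5/3
E_{-1} f = (3/2)x^4 - 6x^3 + (28/3)x^2 - 5x + 1/6
∇ f = 6x^3 - 9x^2 + (20/3)x - 1/6
(D + E_{-1} + ∇) f = (3/2)x^4 + 6x^3 + (1/3)x^2 + (7/3)x + 5/3


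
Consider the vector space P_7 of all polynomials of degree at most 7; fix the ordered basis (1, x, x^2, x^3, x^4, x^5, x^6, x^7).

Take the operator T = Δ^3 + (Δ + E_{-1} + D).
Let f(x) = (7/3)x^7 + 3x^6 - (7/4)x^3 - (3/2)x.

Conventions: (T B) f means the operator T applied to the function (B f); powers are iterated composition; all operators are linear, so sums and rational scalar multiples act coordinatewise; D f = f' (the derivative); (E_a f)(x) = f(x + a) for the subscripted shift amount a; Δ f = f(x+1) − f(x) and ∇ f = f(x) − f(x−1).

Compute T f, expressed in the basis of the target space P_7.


Δ f = (49/3)x^6 + 67x^5 + (380/3)x^4 + (425/3)x^3 + (355/4)x^2 + (349/12)x + 25/12
Δ Δ f = 98x^5 + 580x^4 + (4510/3)x^3 + 2100x^2 + (9253/6)x + 939/2
Δ Δ Δ f = 490x^4 + 3300x^3 + 8970x^2 + 11520x + 11647/2
Δ f = (49/3)x^6 + 67x^5 + (380/3)x^4 + (425/3)x^3 + (355/4)x^2 + (349/12)x + 25/12
E_{-1} f = (7/3)x^7 - (40/3)x^6 + 31x^5 - (110/3)x^4 + (239/12)x^3 + (5/4)x^2 - (101/12)x + 47/12
D f = (49/3)x^6 + 18x^5 - (21/4)x^2 - 3/2
(Δ + E_{-1} + D) f = (7/3)x^7 + (58/3)x^6 + 116x^5 + 90x^4 + (1939/12)x^3 + (339/4)x^2 + (62/3)x + 9/2
(Δ^3 + (Δ + E_{-1} + D)) f = (7/3)x^7 + (58/3)x^6 + 116x^5 + 580x^4 + (41539/12)x^3 + (36219/4)x^2 + (34622/3)x + 5828

the image equals g(x) = (7/3)x^7 + (58/3)x^6 + 116x^5 + 580x^4 + (41539/12)x^3 + (36219/4)x^2 + (34622/3)x + 5828


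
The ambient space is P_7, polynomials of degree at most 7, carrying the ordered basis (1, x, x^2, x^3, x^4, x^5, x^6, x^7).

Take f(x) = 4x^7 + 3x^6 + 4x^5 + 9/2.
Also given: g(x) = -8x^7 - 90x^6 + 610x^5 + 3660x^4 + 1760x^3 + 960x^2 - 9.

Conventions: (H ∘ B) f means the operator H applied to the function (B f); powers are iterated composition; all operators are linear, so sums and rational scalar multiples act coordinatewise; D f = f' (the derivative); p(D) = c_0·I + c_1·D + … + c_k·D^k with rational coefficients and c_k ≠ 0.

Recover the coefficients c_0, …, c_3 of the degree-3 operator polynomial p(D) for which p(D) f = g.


D^0 f = 4x^7 + 3x^6 + 4x^5 + 9/2
D^1 f = 28x^6 + 18x^5 + 20x^4
D^2 f = 168x^5 + 90x^4 + 80x^3
D^3 f = 840x^4 + 360x^3 + 240x^2
matching coefficients of g against c_0 f + c_1 Df + … from the top degree down determines the c_i
solution: c_0 = -2, c_1 = -3, c_2 = 4, c_3 = 4

c_0 = -2, c_1 = -3, c_2 = 4, c_3 = 4


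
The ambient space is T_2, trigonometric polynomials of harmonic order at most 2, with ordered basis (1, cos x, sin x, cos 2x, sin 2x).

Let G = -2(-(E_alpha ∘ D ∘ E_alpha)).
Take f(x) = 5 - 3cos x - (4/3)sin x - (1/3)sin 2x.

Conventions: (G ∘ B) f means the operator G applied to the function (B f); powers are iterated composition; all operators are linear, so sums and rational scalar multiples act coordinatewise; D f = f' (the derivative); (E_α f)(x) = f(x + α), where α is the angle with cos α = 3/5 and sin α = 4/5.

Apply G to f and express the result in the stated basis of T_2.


g(x) = (488/75)cos x + (22/25)sin x + (2108/1875)cos 2x - (448/625)sin 2x

E_alpha f = 5 - (43/15)cos x + (8/5)sin x - (8/25)cos 2x + (7/75)sin 2x
D E_alpha f = (8/5)cos x + (43/15)sin x + (14/75)cos 2x + (16/25)sin 2x
E_alpha D E_alpha f = (244/75)cos x + (11/25)sin x + (1054/1875)cos 2x - (224/625)sin 2x
(-(E_alpha ∘ D ∘ E_alpha)) f = -(244/75)cos x - (11/25)sin x - (1054/1875)cos 2x + (224/625)sin 2x
(-2(-(E_alpha ∘ D ∘ E_alpha))) f = (488/75)cos x + (22/25)sin x + (2108/1875)cos 2x - (448/625)sin 2x


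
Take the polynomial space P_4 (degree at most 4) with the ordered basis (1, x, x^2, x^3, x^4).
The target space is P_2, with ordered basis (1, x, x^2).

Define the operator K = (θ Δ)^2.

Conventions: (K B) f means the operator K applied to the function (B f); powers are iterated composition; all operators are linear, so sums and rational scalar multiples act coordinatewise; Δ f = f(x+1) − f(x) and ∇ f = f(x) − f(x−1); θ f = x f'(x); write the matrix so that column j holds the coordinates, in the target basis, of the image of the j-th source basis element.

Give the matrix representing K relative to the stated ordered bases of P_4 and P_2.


image of 1: 0
image of x: 0
image of x^2: 0
image of x^3: 12x
image of x^4: 72x^2 + 60x
each image's coordinates form column j of the matrix

the matrix is [[0, 0, 0, 0, 0]; [0, 0, 0, 12, 60]; [0, 0, 0, 0, 72]] (rows listed top to bottom)


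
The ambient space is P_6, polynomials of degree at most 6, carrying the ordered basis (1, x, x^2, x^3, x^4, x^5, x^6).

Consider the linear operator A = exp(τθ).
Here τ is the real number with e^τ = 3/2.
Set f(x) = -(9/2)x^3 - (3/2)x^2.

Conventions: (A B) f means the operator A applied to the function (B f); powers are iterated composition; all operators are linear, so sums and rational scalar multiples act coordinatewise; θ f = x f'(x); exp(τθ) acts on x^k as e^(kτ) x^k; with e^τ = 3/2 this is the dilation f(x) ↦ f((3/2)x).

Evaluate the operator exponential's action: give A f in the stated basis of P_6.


exp(τθ) x^k = e^(kτ) x^k; with e^τ = 3/2 this sends x^k to (3/2)^k x^k
x^2 ↦ 9/4 x^2
x^3 ↦ 27/8 x^3
applying this coordinatewise to f: exp(τθ) f = -(243/16)x^3 - (27/8)x^2

the image equals g(x) = -(243/16)x^3 - (27/8)x^2


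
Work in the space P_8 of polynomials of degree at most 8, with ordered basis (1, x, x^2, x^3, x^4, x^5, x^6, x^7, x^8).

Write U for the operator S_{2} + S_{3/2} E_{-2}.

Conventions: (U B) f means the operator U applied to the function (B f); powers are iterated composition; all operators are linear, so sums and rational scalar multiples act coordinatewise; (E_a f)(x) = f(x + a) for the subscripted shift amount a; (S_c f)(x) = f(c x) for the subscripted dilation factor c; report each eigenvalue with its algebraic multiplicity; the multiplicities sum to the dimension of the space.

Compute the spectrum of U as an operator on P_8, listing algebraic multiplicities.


λ = 2 (multiplicity 1), λ = 7/2 (multiplicity 1), λ = 25/4 (multiplicity 1), λ = 91/8 (multiplicity 1), λ = 337/16 (multiplicity 1), λ = 1267/32 (multiplicity 1), λ = 4825/64 (multiplicity 1), λ = 18571/128 (multiplicity 1), λ = 72097/256 (multiplicity 1)

image of 1: 2
image of x: (7/2)x - 2
image of x^2: (25/4)x^2 - 6x + 4
image of x^3: (91/8)x^3 - (27/2)x^2 + 18x - 8
image of x^4: (337/16)x^4 - 27x^3 + 54x^2 - 48x + 16
image of x^5: (1267/32)x^5 - (405/8)x^4 + 135x^3 - 180x^2 + 120x - 32
image of x^6: (4825/64)x^6 - (729/8)x^5 + (1215/4)x^4 - 540x^3 + 540x^2 - 288x + 64
image of x^7: (18571/128)x^7 - (5103/32)x^6 + (5103/8)x^5 - (2835/2)x^4 + 1890x^3 - 1512x^2 + 672x - 128
image of x^8: (72097/256)x^8 - (2187/8)x^7 + (5103/4)x^6 - 3402x^5 + 5670x^4 - 6048x^3 + 4032x^2 - 1536x + 256
the matrix is upper triangular; its diagonal is (2, 7/2, 25/4, 91/8, 337/16, 1267/32, 4825/64, 18571/128, 72097/256)
for a triangular matrix the eigenvalues are the diagonal entries, with algebraic multiplicity their repetition count


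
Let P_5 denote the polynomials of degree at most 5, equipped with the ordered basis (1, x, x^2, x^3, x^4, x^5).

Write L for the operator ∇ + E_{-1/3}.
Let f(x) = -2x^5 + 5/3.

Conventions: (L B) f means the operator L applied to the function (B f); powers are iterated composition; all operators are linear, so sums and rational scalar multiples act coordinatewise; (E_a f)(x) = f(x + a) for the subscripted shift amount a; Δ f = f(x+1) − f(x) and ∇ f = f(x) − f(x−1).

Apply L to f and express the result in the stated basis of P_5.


g(x) = -2x^5 - (20/3)x^4 + (160/9)x^3 - (520/27)x^2 + (800/81)x - 79/243

∇ f = -10x^4 + 20x^3 - 20x^2 + 10x - 2
E_{-1/3} f = -2x^5 + (10/3)x^4 - (20/9)x^3 + (20/27)x^2 - (10/81)x + 407/243
(∇ + E_{-1/3}) f = -2x^5 - (20/3)x^4 + (160/9)x^3 - (520/27)x^2 + (800/81)x - 79/243


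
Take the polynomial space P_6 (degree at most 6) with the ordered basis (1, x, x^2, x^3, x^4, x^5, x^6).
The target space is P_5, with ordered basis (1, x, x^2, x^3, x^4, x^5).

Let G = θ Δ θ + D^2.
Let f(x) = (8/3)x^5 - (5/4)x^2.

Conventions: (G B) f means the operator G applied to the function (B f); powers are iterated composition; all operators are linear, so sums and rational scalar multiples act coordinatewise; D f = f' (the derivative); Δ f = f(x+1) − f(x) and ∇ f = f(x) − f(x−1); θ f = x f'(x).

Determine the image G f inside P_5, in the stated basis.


θ f = (40/3)x^5 - (5/2)x^2
Δ θ f = (200/3)x^4 + (400/3)x^3 + (400/3)x^2 + (185/3)x + 65/6
θ Δ θ f = (800/3)x^4 + 400x^3 + (800/3)x^2 + (185/3)x
D f = (40/3)x^4 - (5/2)x
D D f = (160/3)x^3 - 5/2
(θ Δ θ + D^2) f = (800/3)x^4 + (1360/3)x^3 + (800/3)x^2 + (185/3)x - 5/2

the result is g(x) = (800/3)x^4 + (1360/3)x^3 + (800/3)x^2 + (185/3)x - 5/2


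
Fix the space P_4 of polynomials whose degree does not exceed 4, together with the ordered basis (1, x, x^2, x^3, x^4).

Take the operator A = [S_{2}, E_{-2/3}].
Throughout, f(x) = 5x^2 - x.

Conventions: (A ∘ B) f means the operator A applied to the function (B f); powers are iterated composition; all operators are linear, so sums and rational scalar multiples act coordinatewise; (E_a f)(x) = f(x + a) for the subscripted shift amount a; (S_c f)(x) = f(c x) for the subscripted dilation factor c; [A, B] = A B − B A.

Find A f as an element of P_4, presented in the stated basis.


the image equals g(x) = (40/3)x - 22/3

E_{-2/3} f = 5x^2 - (23/3)x + 26/9
S_{2} E_{-2/3} f = 20x^2 - (46/3)x + 26/9
S_{2} f = 20x^2 - 2x
E_{-2/3} S_{2} f = 20x^2 - (86/3)x + 92/9
[S_{2}, E_{-2/3}] f = (40/3)x - 22/3


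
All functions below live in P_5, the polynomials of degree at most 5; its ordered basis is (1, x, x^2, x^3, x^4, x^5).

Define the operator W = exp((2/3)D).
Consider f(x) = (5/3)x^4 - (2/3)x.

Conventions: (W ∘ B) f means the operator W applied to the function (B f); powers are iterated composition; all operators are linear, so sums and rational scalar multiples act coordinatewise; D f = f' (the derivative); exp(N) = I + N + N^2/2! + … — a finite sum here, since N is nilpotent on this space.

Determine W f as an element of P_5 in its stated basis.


g(x) = (5/3)x^4 + (40/9)x^3 + (40/9)x^2 + (106/81)x - 28/243

order-1 term: (40/9)x^3 - 4/9
order-2 term: (40/9)x^2
order-3 term: (160/81)x
order-4 term: 80/243
the series for exp((2/3)D) f terminates at order 4
exp((2/3)D) f = (5/3)x^4 + (40/9)x^3 + (40/9)x^2 + (106/81)x - 28/243


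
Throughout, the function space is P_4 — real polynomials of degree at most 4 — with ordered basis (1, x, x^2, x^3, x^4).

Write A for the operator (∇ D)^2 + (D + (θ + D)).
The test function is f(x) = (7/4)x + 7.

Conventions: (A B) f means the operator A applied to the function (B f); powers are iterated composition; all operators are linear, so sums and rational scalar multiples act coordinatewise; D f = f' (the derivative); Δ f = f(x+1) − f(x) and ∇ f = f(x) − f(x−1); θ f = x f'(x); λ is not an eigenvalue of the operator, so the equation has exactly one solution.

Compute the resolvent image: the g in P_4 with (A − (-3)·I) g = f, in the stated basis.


write g with unknown coordinates in the stated basis and equate coefficients in (A − (-3)·I) g = f
solving from the highest basis element down gives g = (7/16)x + 49/24
check: A g = (7/16)x + 7/8
so A g − (-3)·g = (7/4)x + 7 = f ✓

the result is g(x) = (7/16)x + 49/24


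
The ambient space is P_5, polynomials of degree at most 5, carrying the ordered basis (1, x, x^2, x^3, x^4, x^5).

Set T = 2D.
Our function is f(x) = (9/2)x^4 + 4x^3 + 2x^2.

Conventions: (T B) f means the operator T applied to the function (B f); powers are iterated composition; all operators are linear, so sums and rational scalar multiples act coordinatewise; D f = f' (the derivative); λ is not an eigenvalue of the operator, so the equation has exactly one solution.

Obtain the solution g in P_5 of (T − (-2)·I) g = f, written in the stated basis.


the result is g(x) = (9/4)x^4 - 7x^3 + 22x^2 - 44x + 44

write g with unknown coordinates in the stated basis and equate coefficients in (T − (-2)·I) g = f
solving from the highest basis element down gives g = (9/4)x^4 - 7x^3 + 22x^2 - 44x + 44
check: T g = 18x^3 - 42x^2 + 88x - 88
so T g − (-2)·g = (9/2)x^4 + 4x^3 + 2x^2 = f ✓


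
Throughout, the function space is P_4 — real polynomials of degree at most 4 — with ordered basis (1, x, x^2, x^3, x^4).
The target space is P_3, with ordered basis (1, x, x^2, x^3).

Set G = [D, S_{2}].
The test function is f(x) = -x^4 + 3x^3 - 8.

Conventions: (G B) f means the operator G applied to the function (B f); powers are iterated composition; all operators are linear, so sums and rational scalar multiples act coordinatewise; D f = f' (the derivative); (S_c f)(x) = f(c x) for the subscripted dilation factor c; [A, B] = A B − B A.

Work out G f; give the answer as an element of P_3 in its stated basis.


the result is g(x) = -32x^3 + 36x^2

S_{2} f = -16x^4 + 24x^3 - 8
D S_{2} f = -64x^3 + 72x^2
D f = -4x^3 + 9x^2
S_{2} D f = -32x^3 + 36x^2
[D, S_{2}] f = -32x^3 + 36x^2


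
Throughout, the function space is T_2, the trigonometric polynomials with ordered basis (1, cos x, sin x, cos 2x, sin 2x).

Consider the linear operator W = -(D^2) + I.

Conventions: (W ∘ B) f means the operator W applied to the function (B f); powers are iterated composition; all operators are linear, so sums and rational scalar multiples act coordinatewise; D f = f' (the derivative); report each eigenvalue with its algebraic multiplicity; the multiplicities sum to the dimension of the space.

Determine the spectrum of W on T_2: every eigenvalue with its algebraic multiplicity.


λ = 1 (multiplicity 1), λ = 2 (multiplicity 2), λ = 5 (multiplicity 2)

image of 1: 1
image of cos x: 2cos x
image of sin x: 2sin x
image of cos 2x: 5cos 2x
image of sin 2x: 5sin 2x
the matrix is diagonal; its diagonal is (1, 2, 2, 5, 5)
for a triangular matrix the eigenvalues are the diagonal entries, with algebraic multiplicity their repetition count


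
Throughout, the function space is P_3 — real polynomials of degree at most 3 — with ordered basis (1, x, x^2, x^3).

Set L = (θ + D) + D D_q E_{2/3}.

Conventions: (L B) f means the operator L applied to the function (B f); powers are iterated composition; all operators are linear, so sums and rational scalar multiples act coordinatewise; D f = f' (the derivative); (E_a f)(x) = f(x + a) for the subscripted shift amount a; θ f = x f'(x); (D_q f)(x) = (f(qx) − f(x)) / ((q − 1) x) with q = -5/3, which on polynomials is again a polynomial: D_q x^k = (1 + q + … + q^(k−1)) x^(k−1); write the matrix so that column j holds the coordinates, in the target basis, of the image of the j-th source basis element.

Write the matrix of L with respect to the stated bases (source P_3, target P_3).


image of 1: 0
image of x: x + 1
image of x^2: 2x^2 + 2x - 2/3
image of x^3: 3x^3 + 3x^2 + (38/9)x - 4/3
each image's coordinates form column j of the matrix

the matrix is [[0, 1, -2/3, -4/3]; [0, 1, 2, 38/9]; [0, 0, 2, 3]; [0, 0, 0, 3]] (rows listed top to bottom)


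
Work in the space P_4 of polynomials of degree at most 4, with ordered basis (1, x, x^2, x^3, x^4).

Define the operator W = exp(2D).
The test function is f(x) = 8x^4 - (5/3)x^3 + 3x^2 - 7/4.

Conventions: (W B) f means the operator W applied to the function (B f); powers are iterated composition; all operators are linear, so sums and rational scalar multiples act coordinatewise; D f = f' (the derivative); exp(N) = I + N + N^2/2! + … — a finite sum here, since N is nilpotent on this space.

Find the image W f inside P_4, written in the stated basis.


the result is g(x) = 8x^4 + (187/3)x^3 + 185x^2 + 248x + 1499/12

order-1 term: 64x^3 - 10x^2 + 12x
order-2 term: 192x^2 - 20x + 12
order-3 term: 256x - 40/3
order-4 term: 128
the series for exp(2D) f terminates at order 4
exp(2D) f = 8x^4 + (187/3)x^3 + 185x^2 + 248x + 1499/12


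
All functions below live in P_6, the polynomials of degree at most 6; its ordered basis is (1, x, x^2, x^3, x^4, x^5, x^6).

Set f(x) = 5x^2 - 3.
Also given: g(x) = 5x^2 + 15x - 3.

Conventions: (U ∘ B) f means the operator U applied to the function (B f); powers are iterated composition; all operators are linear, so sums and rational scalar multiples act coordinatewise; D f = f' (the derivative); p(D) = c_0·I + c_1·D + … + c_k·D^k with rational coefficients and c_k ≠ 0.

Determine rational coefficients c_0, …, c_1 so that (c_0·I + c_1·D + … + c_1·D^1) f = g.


p(D) = I + (3/2)·D, i.e. c_0 = 1, c_1 = 3/2

D^0 f = 5x^2 - 3
D^1 f = 10x
matching coefficients of g against c_0 f + c_1 Df + … from the top degree down determines the c_i
solution: c_0 = 1, c_1 = 3/2


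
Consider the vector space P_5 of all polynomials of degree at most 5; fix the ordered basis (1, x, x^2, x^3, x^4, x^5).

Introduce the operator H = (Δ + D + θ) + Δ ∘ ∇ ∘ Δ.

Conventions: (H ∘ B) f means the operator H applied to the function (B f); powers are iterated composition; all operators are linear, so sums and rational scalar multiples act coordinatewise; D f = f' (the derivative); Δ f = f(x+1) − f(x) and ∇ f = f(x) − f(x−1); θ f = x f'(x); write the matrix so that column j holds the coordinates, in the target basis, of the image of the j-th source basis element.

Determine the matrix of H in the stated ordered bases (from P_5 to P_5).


image of 1: 0
image of x: x + 2
image of x^2: 2x^2 + 4x + 1
image of x^3: 3x^3 + 6x^2 + 3x + 7
image of x^4: 4x^4 + 8x^3 + 6x^2 + 28x + 13
image of x^5: 5x^5 + 10x^4 + 10x^3 + 70x^2 + 65x + 31
each image's coordinates form column j of the matrix

the matrix is [[0, 2, 1, 7, 13, 31]; [0, 1, 4, 3, 28, 65]; [0, 0, 2, 6, 6, 70]; [0, 0, 0, 3, 8, 10]; [0, 0, 0, 0, 4, 10]; [0, 0, 0, 0, 0, 5]] (rows listed top to bottom)


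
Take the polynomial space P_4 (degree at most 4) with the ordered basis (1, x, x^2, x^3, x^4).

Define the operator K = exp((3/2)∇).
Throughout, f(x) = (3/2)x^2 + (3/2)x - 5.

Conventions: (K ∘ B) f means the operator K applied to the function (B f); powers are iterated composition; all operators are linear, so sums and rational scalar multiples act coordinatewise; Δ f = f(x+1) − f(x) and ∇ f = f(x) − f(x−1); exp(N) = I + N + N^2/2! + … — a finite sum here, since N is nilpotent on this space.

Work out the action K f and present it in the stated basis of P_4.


g(x) = (3/2)x^2 + 6x - 13/8

order-1 term: (9/2)x
order-2 term: 27/8
the series for exp((3/2)∇) f terminates at order 2
exp((3/2)∇) f = (3/2)x^2 + 6x - 13/8


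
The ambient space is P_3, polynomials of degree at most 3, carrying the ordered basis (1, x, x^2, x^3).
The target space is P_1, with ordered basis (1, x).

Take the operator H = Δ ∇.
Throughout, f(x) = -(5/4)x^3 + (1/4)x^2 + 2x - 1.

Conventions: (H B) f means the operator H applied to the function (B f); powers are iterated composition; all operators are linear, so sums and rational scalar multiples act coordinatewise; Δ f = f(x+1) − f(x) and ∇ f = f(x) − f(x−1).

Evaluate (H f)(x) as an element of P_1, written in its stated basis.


∇ f = -(15/4)x^2 + (17/4)x + 1/2
Δ ∇ f = -(15/2)x + 1/2

the result is g(x) = -(15/2)x + 1/2


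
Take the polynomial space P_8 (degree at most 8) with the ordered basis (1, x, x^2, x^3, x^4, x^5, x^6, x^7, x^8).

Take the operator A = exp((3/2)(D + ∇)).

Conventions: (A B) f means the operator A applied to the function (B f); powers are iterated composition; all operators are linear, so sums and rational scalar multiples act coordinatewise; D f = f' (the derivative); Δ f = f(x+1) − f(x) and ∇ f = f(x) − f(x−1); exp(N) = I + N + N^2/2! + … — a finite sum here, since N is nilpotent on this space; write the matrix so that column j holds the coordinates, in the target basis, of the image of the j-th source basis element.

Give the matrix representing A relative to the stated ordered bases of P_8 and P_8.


image of 1: 1
image of x: x + 3
image of x^2: x^2 + 6x + 15/2
image of x^3: x^3 + 9x^2 + (45/2)x + 15
image of x^4: x^4 + 12x^3 + 45x^2 + 60x + 93/4
image of x^5: x^5 + 15x^4 + 75x^3 + 150x^2 + (465/4)x + 123/4
image of x^6: x^6 + 18x^5 + (225/2)x^4 + 300x^3 + (1395/4)x^2 + (369/2)x + 411/8
image of x^7: x^7 + 21x^6 + (315/2)x^5 + 525x^4 + (3255/4)x^3 + (2583/4)x^2 + (2877/8)x + 375/4
image of x^8: x^8 + 24x^7 + 210x^6 + 840x^5 + (3255/2)x^4 + 1722x^3 + (2877/2)x^2 + 750x + 1137/16
each image's coordinates form column j of the matrix

the matrix is [[1, 3, 15/2, 15, 93/4, 123/4, 411/8, 375/4, 1137/16]; [0, 1, 6, 45/2, 60, 465/4, 369/2, 2877/8, 750]; [0, 0, 1, 9, 45, 150, 1395/4, 2583/4, 2877/2]; [0, 0, 0, 1, 12, 75, 300, 3255/4, 1722]; [0, 0, 0, 0, 1, 15, 225/2, 525, 3255/2]; [0, 0, 0, 0, 0, 1, 18, 315/2, 840]; [0, 0, 0, 0, 0, 0, 1, 21, 210]; [0, 0, 0, 0, 0, 0, 0, 1, 24]; [0, 0, 0, 0, 0, 0, 0, 0, 1]] (rows listed top to bottom)


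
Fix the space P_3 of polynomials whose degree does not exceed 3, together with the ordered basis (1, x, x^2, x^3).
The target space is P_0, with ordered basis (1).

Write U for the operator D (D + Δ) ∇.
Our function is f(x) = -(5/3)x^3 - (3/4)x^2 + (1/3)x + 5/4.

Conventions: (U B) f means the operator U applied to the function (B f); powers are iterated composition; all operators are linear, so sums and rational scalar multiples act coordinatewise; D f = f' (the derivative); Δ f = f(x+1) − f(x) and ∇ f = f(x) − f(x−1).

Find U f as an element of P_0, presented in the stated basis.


the result is g(x) = -20

∇ f = -5x^2 + (7/2)x - 7/12
D ∇ f = -10x + 7/2
Δ ∇ f = -10x - 3/2
(D + Δ) ∇ f = -20x + 2
D (D + Δ) ∇ f = -20


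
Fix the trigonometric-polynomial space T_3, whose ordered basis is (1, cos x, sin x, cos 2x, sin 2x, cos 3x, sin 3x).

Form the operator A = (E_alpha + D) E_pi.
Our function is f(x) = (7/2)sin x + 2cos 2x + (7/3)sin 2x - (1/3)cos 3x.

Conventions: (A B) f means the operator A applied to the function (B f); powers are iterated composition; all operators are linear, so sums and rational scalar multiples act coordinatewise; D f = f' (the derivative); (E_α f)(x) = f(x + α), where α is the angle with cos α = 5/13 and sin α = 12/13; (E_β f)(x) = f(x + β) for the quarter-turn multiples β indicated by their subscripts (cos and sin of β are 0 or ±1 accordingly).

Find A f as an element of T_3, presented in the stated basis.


E_pi f = -(7/2)sin x + 2cos 2x + (7/3)sin 2x + (1/3)cos 3x
E_alpha E_pi f = -(42/13)cos x - (35/26)sin x + (42/169)cos 2x - (1553/507)sin 2x - (2035/6591)cos 3x + (276/2197)sin 3x
D E_pi f = -(7/2)cos x + (14/3)cos 2x - 4sin 2x - sin 3x
(E_alpha + D) E_pi f = -(175/26)cos x - (35/26)sin x + (2492/507)cos 2x - (3581/507)sin 2x - (2035/6591)cos 3x - (1921/2197)sin 3x

the image equals g(x) = -(175/26)cos x - (35/26)sin x + (2492/507)cos 2x - (3581/507)sin 2x - (2035/6591)cos 3x - (1921/2197)sin 3x


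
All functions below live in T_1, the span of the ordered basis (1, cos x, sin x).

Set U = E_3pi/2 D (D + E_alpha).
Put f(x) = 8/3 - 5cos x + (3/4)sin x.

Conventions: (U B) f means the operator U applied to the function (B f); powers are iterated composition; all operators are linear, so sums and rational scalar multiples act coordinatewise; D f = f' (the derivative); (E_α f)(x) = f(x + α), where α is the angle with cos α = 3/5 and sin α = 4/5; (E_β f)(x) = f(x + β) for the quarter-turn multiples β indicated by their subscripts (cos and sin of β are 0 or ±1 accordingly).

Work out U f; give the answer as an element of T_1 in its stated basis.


the image equals g(x) = -(33/20)cos x + (189/20)sin x

D f = (3/4)cos x + 5sin x
E_alpha f = 8/3 - (12/5)cos x + (89/20)sin x
(D + E_alpha) f = 8/3 - (33/20)cos x + (189/20)sin x
D (D + E_alpha) f = (189/20)cos x + (33/20)sin x
E_3pi/2 D (D + E_alpha) f = -(33/20)cos x + (189/20)sin x


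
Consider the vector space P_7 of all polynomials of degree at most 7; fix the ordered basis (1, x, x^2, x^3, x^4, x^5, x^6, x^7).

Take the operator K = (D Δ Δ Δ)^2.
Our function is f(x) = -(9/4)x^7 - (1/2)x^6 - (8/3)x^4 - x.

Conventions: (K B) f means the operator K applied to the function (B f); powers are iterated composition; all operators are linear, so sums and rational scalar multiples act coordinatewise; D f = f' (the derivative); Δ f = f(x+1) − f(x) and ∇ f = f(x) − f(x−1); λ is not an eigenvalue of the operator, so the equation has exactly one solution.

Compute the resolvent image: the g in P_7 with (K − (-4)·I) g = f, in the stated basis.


the result is g(x) = -(9/16)x^7 - (1/8)x^6 - (2/3)x^4 - (1/4)x

write g with unknown coordinates in the stated basis and equate coefficients in (K − (-4)·I) g = f
solving from the highest basis element down gives g = -(9/16)x^7 - (1/8)x^6 - (2/3)x^4 - (1/4)x
check: K g = 0
so K g − (-4)·g = -(9/4)x^7 - (1/2)x^6 - (8/3)x^4 - x = f ✓


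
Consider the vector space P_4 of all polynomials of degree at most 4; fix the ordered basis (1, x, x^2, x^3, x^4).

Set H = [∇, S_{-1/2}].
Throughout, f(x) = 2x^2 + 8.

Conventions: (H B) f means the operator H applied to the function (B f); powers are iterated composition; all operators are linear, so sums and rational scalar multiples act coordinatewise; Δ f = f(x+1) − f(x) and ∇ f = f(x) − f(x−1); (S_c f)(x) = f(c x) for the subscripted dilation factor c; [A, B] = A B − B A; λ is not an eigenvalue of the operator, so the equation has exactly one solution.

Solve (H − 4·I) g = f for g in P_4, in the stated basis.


write g with unknown coordinates in the stated basis and equate coefficients in (H − 4·I) g = f
solving from the highest basis element down gives g = -(1/2)x^2 - (3/16)x - 259/128
check: H g = -(3/4)x - 3/32
so H g − 4·g = 2x^2 + 8 = f ✓

the image equals g(x) = -(1/2)x^2 - (3/16)x - 259/128


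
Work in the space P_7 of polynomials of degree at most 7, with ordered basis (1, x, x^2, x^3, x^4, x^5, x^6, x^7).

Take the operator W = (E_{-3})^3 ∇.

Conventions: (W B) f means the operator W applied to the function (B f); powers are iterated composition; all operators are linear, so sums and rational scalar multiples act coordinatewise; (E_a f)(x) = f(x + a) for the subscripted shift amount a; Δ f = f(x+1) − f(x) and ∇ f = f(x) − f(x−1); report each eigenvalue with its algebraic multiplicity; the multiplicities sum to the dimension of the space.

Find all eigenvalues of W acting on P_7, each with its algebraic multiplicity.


image of 1: 0
image of x: 1
image of x^2: 2x - 19
image of x^3: 3x^2 - 57x + 271
image of x^4: 4x^3 - 114x^2 + 1084x - 3439
image of x^5: 5x^4 - 190x^3 + 2710x^2 - 17195x + 40951
image of x^6: 6x^5 - 285x^4 + 5420x^3 - 51585x^2 + 245706x - 468559
image of x^7: 7x^6 - 399x^5 + 9485x^4 - 120365x^3 + 859971x^2 - 3279913x + 5217031
the matrix is upper triangular; its diagonal is (0, 0, 0, 0, 0, 0, 0, 0)
for a triangular matrix the eigenvalues are the diagonal entries, with algebraic multiplicity their repetition count

λ = 0 (multiplicity 8)


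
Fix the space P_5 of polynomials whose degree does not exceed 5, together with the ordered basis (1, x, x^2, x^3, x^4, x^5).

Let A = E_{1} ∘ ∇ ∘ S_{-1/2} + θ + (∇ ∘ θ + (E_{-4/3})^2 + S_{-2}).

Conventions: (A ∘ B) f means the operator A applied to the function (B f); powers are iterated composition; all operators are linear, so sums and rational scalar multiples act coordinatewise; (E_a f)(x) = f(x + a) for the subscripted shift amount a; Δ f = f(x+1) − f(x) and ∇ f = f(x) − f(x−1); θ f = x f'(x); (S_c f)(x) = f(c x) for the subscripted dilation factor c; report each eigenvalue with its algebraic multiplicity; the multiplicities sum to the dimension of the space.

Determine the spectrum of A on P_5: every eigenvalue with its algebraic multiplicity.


image of 1: 2
image of x: -13/6
image of x^2: 7x^2 - (5/6)x + 193/36
image of x^3: -4x^3 + (5/8)x^2 + (287/24)x - 3475/216
image of x^4: 21x^4 + (67/12)x^3 + (457/24)x^2 - (6437/108)x + 60433/1296
image of x^5: -26x^5 + (1105/96)x^4 + (2995/144)x^3 - (60455/432)x^2 + (590155/2592)x - 1009939/7776
the matrix is upper triangular; its diagonal is (2, 0, 7, -4, 21, -26)
for a triangular matrix the eigenvalues are the diagonal entries, with algebraic multiplicity their repetition count

λ = -26 (multiplicity 1), λ = -4 (multiplicity 1), λ = 0 (multiplicity 1), λ = 2 (multiplicity 1), λ = 7 (multiplicity 1), λ = 21 (multiplicity 1)


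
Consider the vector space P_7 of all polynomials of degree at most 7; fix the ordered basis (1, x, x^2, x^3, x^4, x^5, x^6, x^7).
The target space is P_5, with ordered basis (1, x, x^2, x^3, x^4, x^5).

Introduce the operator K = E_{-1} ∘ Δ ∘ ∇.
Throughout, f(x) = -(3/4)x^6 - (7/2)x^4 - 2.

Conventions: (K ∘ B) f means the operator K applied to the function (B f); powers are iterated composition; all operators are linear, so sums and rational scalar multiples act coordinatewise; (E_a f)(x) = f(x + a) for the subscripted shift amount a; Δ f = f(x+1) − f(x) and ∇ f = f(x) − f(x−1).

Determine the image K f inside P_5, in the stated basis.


∇ f = -(9/2)x^5 + (45/4)x^4 - 29x^3 + (129/4)x^2 - (37/2)x + 17/4
Δ ∇ f = -(45/2)x^4 - (129/2)x^2 - 17/2
E_{-1} (Δ ∘ ∇) f = -(45/2)x^4 + 90x^3 - (399/2)x^2 + 219x - 191/2

the result is g(x) = -(45/2)x^4 + 90x^3 - (399/2)x^2 + 219x - 191/2


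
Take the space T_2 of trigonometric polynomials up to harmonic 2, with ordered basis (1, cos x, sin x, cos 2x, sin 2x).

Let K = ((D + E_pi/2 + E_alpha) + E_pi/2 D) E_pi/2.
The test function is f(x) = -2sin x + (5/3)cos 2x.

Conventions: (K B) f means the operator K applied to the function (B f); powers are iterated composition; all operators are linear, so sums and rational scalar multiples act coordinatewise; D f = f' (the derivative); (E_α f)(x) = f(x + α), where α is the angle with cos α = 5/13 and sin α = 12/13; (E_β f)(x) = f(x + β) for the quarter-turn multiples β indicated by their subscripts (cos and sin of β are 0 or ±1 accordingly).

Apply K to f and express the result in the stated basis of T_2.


the result is g(x) = (16/13)cos x + (76/13)sin x + (480/169)cos 2x + (200/169)sin 2x

E_pi/2 f = -2cos x - (5/3)cos 2x
D E_pi/2 f = 2sin x + (10/3)sin 2x
E_pi/2 E_pi/2 f = 2sin x + (5/3)cos 2x
E_alpha E_pi/2 f = -(10/13)cos x + (24/13)sin x + (595/507)cos 2x + (200/169)sin 2x
(D + E_pi/2 + E_alpha) E_pi/2 f = -(10/13)cos x + (76/13)sin x + (480/169)cos 2x + (2290/507)sin 2x
D E_pi/2 f = 2sin x + (10/3)sin 2x
E_pi/2 D E_pi/2 f = 2cos x - (10/3)sin 2x
((D + E_pi/2 + E_alpha) + E_pi/2 D) E_pi/2 f = (16/13)cos x + (76/13)sin x + (480/169)cos 2x + (200/169)sin 2x


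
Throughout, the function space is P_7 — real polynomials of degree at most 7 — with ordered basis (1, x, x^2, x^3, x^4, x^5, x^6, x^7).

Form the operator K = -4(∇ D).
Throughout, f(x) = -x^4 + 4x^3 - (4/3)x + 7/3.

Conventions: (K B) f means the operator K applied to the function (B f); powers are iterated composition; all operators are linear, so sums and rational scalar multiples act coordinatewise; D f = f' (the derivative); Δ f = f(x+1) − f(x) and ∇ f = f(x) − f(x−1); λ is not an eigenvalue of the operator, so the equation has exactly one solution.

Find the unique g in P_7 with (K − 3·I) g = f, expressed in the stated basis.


the result is g(x) = (1/3)x^4 - (4/3)x^3 - (16/3)x^2 + (148/9)x + 19/3

write g with unknown coordinates in the stated basis and equate coefficients in (K − 3·I) g = f
solving from the highest basis element down gives g = (1/3)x^4 - (4/3)x^3 - (16/3)x^2 + (148/9)x + 19/3
check: K g = -16x^2 + 48x + 64/3
so K g − 3·g = -x^4 + 4x^3 - (4/3)x + 7/3 = f ✓


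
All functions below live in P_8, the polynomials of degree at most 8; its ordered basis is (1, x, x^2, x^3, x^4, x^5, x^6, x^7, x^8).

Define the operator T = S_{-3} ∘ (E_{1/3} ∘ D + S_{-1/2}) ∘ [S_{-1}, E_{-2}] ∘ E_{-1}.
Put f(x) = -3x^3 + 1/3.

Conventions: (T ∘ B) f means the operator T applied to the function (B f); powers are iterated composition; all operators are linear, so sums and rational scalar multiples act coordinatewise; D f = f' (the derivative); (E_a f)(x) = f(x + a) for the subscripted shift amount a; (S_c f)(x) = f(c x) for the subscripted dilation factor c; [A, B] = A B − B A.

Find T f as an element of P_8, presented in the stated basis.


E_{-1} f = -3x^3 + 9x^2 - 9x + 10/3
E_{-2} E_{-1} f = -3x^3 + 27x^2 - 81x + 244/3
S_{-1} E_{-2} E_{-1} f = 3x^3 + 27x^2 + 81x + 244/3
S_{-1} E_{-1} f = 3x^3 + 9x^2 + 9x + 10/3
E_{-2} S_{-1} E_{-1} f = 3x^3 - 9x^2 + 9x - 8/3
[S_{-1}, E_{-2}] E_{-1} f = 36x^2 + 72x + 84
D ([S_{-1}, E_{-2}] ∘ E_{-1}) f = 72x + 72
E_{1/3} D ([S_{-1}, E_{-2}] ∘ E_{-1}) f = 72x + 96
S_{-1/2} ([S_{-1}, E_{-2}] ∘ E_{-1}) f = 9x^2 - 36x + 84
(E_{1/3} ∘ D + S_{-1/2}) ([S_{-1}, E_{-2}] ∘ E_{-1}) f = 9x^2 + 36x + 180
S_{-3} (E_{1/3} ∘ D + S_{-1/2}) ([S_{-1}, E_{-2}] ∘ E_{-1}) f = 81x^2 - 108x + 180

g(x) = 81x^2 - 108x + 180


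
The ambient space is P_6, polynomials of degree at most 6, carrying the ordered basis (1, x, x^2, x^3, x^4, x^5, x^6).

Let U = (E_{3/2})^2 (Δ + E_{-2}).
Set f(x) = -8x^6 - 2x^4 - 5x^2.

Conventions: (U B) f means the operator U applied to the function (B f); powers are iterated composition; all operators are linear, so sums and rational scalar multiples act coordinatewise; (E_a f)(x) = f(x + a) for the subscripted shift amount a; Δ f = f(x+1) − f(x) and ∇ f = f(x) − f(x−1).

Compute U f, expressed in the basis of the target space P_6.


Δ f = -48x^5 - 120x^4 - 168x^3 - 132x^2 - 66x - 15
E_{-2} f = -8x^6 + 96x^5 - 482x^4 + 1296x^3 - 1973x^2 + 1620x - 564
(Δ + E_{-2}) f = -8x^6 + 48x^5 - 602x^4 + 1128x^3 - 2105x^2 + 1554x - 579
E_{3/2} (Δ + E_{-2}) f = -8x^6 - 24x^5 - 512x^4 - 1944x^3 - (8287/2)x^2 - (8847/2)x - 3903/2
E_{3/2} E_{3/2} (Δ + E_{-2}) f = -8x^6 - 96x^5 - 962x^4 - 6096x^3 - 21221x^2 - 37860x - 27336

the result is g(x) = -8x^6 - 96x^5 - 962x^4 - 6096x^3 - 21221x^2 - 37860x - 27336


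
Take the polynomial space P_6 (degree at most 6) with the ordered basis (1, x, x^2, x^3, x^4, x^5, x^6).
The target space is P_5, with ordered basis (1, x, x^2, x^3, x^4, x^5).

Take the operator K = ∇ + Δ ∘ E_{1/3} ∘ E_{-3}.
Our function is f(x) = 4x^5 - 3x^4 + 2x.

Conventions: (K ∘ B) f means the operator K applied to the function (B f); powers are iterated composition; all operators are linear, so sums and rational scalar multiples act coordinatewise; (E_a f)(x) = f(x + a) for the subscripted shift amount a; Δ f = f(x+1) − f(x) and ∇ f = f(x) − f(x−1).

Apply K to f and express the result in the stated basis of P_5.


g(x) = 40x^4 - (712/3)x^3 + (2128/3)x^2 - (28648/27)x + 50828/81

∇ f = 20x^4 - 52x^3 + 58x^2 - 32x + 9
E_{-3} f = 4x^5 - 63x^4 + 396x^3 - 1242x^2 + 1946x - 1221
E_{1/3} E_{-3} f = 4x^5 - (169/3)x^4 + (2848/9)x^3 - (23936/27)x^2 + (100514/81)x - 169232/243
Δ E_{1/3} E_{-3} f = 20x^4 - (556/3)x^3 + (1954/3)x^2 - (27784/27)x + 50099/81
(∇ + Δ ∘ E_{1/3} ∘ E_{-3}) f = 40x^4 - (712/3)x^3 + (2128/3)x^2 - (28648/27)x + 50828/81
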